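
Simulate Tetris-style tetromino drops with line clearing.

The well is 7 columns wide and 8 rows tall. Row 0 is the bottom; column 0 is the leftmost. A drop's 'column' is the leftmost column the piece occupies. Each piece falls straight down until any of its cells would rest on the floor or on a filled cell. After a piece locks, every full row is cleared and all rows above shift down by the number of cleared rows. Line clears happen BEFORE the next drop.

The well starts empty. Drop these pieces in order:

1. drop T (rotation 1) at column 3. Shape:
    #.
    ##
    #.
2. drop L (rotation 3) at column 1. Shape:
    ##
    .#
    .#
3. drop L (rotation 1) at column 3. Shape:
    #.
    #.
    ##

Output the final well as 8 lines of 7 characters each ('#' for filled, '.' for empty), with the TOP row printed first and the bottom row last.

Drop 1: T rot1 at col 3 lands with bottom-row=0; cleared 0 line(s) (total 0); column heights now [0 0 0 3 2 0 0], max=3
Drop 2: L rot3 at col 1 lands with bottom-row=0; cleared 0 line(s) (total 0); column heights now [0 3 3 3 2 0 0], max=3
Drop 3: L rot1 at col 3 lands with bottom-row=3; cleared 0 line(s) (total 0); column heights now [0 3 3 6 4 0 0], max=6

Answer: .......
.......
...#...
...#...
...##..
.###...
..###..
..##...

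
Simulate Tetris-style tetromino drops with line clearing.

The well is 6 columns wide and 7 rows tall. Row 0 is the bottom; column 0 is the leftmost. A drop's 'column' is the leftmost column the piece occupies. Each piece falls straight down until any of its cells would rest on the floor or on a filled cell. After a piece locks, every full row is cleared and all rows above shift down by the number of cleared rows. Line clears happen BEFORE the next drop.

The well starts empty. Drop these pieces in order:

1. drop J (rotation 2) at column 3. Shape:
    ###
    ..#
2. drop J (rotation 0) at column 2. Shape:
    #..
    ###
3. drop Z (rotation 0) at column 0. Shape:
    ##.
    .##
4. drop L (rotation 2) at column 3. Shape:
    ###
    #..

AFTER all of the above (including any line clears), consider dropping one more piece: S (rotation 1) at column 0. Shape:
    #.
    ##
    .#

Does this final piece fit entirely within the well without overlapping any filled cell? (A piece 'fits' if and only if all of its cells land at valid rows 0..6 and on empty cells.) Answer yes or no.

Drop 1: J rot2 at col 3 lands with bottom-row=0; cleared 0 line(s) (total 0); column heights now [0 0 0 2 2 2], max=2
Drop 2: J rot0 at col 2 lands with bottom-row=2; cleared 0 line(s) (total 0); column heights now [0 0 4 3 3 2], max=4
Drop 3: Z rot0 at col 0 lands with bottom-row=4; cleared 0 line(s) (total 0); column heights now [6 6 5 3 3 2], max=6
Drop 4: L rot2 at col 3 lands with bottom-row=3; cleared 0 line(s) (total 0); column heights now [6 6 5 5 5 5], max=6
Test piece S rot1 at col 0 (width 2): heights before test = [6 6 5 5 5 5]; fits = False

Answer: no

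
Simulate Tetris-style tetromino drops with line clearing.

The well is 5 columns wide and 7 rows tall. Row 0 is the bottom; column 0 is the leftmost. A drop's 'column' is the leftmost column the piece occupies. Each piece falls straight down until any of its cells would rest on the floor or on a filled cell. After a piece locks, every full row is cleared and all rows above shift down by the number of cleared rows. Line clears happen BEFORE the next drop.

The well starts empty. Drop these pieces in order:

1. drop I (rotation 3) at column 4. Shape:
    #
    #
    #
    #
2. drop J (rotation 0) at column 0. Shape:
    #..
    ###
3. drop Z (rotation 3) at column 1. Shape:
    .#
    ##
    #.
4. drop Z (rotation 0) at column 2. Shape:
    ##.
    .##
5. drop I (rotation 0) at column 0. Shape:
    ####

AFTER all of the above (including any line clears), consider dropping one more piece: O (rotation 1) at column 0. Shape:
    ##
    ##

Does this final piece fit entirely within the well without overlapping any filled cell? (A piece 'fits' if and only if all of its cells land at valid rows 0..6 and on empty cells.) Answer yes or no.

Answer: no

Derivation:
Drop 1: I rot3 at col 4 lands with bottom-row=0; cleared 0 line(s) (total 0); column heights now [0 0 0 0 4], max=4
Drop 2: J rot0 at col 0 lands with bottom-row=0; cleared 0 line(s) (total 0); column heights now [2 1 1 0 4], max=4
Drop 3: Z rot3 at col 1 lands with bottom-row=1; cleared 0 line(s) (total 0); column heights now [2 3 4 0 4], max=4
Drop 4: Z rot0 at col 2 lands with bottom-row=4; cleared 0 line(s) (total 0); column heights now [2 3 6 6 5], max=6
Drop 5: I rot0 at col 0 lands with bottom-row=6; cleared 0 line(s) (total 0); column heights now [7 7 7 7 5], max=7
Test piece O rot1 at col 0 (width 2): heights before test = [7 7 7 7 5]; fits = False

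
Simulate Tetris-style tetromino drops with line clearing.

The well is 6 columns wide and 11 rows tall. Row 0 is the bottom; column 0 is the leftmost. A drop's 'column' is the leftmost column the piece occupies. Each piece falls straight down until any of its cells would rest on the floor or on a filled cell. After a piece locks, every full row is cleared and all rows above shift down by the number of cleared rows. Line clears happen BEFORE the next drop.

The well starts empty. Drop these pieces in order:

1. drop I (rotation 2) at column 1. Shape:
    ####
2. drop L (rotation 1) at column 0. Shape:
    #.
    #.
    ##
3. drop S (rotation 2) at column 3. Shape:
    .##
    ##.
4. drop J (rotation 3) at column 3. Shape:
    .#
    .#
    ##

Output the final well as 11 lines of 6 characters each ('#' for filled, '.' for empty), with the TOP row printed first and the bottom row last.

Answer: ......
......
......
......
......
....#.
....#.
#..##.
#...##
##.##.
.####.

Derivation:
Drop 1: I rot2 at col 1 lands with bottom-row=0; cleared 0 line(s) (total 0); column heights now [0 1 1 1 1 0], max=1
Drop 2: L rot1 at col 0 lands with bottom-row=1; cleared 0 line(s) (total 0); column heights now [4 2 1 1 1 0], max=4
Drop 3: S rot2 at col 3 lands with bottom-row=1; cleared 0 line(s) (total 0); column heights now [4 2 1 2 3 3], max=4
Drop 4: J rot3 at col 3 lands with bottom-row=3; cleared 0 line(s) (total 0); column heights now [4 2 1 4 6 3], max=6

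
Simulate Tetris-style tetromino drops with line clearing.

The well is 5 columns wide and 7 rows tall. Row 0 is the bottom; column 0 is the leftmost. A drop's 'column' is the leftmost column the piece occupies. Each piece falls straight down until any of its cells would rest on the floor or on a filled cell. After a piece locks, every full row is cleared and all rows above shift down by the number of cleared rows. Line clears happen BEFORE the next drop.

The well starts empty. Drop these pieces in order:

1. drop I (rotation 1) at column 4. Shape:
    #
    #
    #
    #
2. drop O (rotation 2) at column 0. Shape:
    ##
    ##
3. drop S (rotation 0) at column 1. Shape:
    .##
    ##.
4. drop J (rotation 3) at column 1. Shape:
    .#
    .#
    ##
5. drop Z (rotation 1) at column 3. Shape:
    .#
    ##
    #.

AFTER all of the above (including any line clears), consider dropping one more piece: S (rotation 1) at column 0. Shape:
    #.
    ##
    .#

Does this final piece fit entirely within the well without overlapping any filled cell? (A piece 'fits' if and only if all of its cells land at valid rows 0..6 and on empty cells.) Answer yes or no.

Drop 1: I rot1 at col 4 lands with bottom-row=0; cleared 0 line(s) (total 0); column heights now [0 0 0 0 4], max=4
Drop 2: O rot2 at col 0 lands with bottom-row=0; cleared 0 line(s) (total 0); column heights now [2 2 0 0 4], max=4
Drop 3: S rot0 at col 1 lands with bottom-row=2; cleared 0 line(s) (total 0); column heights now [2 3 4 4 4], max=4
Drop 4: J rot3 at col 1 lands with bottom-row=4; cleared 0 line(s) (total 0); column heights now [2 5 7 4 4], max=7
Drop 5: Z rot1 at col 3 lands with bottom-row=4; cleared 0 line(s) (total 0); column heights now [2 5 7 6 7], max=7
Test piece S rot1 at col 0 (width 2): heights before test = [2 5 7 6 7]; fits = False

Answer: no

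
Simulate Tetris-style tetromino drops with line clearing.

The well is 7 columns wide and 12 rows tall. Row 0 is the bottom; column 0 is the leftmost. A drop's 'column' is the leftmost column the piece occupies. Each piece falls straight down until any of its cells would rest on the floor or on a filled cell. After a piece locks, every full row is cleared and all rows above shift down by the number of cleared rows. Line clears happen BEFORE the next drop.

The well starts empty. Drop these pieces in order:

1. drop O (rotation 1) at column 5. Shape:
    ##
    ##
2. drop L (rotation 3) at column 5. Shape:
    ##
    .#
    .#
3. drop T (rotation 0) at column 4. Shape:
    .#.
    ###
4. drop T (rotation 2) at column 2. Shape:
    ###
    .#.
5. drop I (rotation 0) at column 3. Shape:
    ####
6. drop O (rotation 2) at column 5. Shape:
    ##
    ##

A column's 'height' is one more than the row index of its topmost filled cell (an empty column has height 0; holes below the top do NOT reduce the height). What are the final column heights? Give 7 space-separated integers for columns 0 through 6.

Answer: 0 0 7 8 8 10 10

Derivation:
Drop 1: O rot1 at col 5 lands with bottom-row=0; cleared 0 line(s) (total 0); column heights now [0 0 0 0 0 2 2], max=2
Drop 2: L rot3 at col 5 lands with bottom-row=2; cleared 0 line(s) (total 0); column heights now [0 0 0 0 0 5 5], max=5
Drop 3: T rot0 at col 4 lands with bottom-row=5; cleared 0 line(s) (total 0); column heights now [0 0 0 0 6 7 6], max=7
Drop 4: T rot2 at col 2 lands with bottom-row=5; cleared 0 line(s) (total 0); column heights now [0 0 7 7 7 7 6], max=7
Drop 5: I rot0 at col 3 lands with bottom-row=7; cleared 0 line(s) (total 0); column heights now [0 0 7 8 8 8 8], max=8
Drop 6: O rot2 at col 5 lands with bottom-row=8; cleared 0 line(s) (total 0); column heights now [0 0 7 8 8 10 10], max=10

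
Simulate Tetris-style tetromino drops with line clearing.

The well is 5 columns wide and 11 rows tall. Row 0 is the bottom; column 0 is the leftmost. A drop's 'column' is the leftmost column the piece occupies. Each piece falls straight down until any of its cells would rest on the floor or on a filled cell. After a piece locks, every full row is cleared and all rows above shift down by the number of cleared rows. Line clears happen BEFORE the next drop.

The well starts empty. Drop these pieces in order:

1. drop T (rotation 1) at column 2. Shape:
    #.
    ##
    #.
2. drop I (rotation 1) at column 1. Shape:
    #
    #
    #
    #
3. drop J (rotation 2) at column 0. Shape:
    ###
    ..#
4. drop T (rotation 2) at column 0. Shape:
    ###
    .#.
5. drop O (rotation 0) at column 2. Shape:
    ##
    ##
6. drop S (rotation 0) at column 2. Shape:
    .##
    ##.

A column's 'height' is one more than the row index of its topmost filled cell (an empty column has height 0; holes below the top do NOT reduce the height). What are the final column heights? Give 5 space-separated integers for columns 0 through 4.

Drop 1: T rot1 at col 2 lands with bottom-row=0; cleared 0 line(s) (total 0); column heights now [0 0 3 2 0], max=3
Drop 2: I rot1 at col 1 lands with bottom-row=0; cleared 0 line(s) (total 0); column heights now [0 4 3 2 0], max=4
Drop 3: J rot2 at col 0 lands with bottom-row=3; cleared 0 line(s) (total 0); column heights now [5 5 5 2 0], max=5
Drop 4: T rot2 at col 0 lands with bottom-row=5; cleared 0 line(s) (total 0); column heights now [7 7 7 2 0], max=7
Drop 5: O rot0 at col 2 lands with bottom-row=7; cleared 0 line(s) (total 0); column heights now [7 7 9 9 0], max=9
Drop 6: S rot0 at col 2 lands with bottom-row=9; cleared 0 line(s) (total 0); column heights now [7 7 10 11 11], max=11

Answer: 7 7 10 11 11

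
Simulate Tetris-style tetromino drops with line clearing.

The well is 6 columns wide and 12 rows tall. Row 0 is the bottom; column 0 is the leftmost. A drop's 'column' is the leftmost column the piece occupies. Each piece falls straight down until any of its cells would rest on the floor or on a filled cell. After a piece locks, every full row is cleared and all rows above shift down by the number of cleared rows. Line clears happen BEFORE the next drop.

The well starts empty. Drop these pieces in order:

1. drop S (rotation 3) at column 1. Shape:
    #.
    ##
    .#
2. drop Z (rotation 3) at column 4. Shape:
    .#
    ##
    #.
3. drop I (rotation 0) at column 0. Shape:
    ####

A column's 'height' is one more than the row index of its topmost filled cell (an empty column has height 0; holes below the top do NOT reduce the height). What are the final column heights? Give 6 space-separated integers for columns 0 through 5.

Answer: 4 4 4 4 2 3

Derivation:
Drop 1: S rot3 at col 1 lands with bottom-row=0; cleared 0 line(s) (total 0); column heights now [0 3 2 0 0 0], max=3
Drop 2: Z rot3 at col 4 lands with bottom-row=0; cleared 0 line(s) (total 0); column heights now [0 3 2 0 2 3], max=3
Drop 3: I rot0 at col 0 lands with bottom-row=3; cleared 0 line(s) (total 0); column heights now [4 4 4 4 2 3], max=4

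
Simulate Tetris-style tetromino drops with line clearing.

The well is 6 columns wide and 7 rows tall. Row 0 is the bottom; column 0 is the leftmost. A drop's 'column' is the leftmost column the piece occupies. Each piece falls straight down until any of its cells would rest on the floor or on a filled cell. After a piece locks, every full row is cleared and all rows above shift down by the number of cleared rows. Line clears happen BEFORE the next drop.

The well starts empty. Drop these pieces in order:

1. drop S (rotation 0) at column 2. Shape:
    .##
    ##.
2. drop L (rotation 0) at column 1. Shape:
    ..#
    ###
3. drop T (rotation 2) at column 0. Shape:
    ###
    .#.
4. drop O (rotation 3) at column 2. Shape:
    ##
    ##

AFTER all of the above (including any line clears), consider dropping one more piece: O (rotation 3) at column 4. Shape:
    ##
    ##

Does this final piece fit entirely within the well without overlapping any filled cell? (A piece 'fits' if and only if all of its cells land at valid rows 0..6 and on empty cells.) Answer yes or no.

Drop 1: S rot0 at col 2 lands with bottom-row=0; cleared 0 line(s) (total 0); column heights now [0 0 1 2 2 0], max=2
Drop 2: L rot0 at col 1 lands with bottom-row=2; cleared 0 line(s) (total 0); column heights now [0 3 3 4 2 0], max=4
Drop 3: T rot2 at col 0 lands with bottom-row=3; cleared 0 line(s) (total 0); column heights now [5 5 5 4 2 0], max=5
Drop 4: O rot3 at col 2 lands with bottom-row=5; cleared 0 line(s) (total 0); column heights now [5 5 7 7 2 0], max=7
Test piece O rot3 at col 4 (width 2): heights before test = [5 5 7 7 2 0]; fits = True

Answer: yes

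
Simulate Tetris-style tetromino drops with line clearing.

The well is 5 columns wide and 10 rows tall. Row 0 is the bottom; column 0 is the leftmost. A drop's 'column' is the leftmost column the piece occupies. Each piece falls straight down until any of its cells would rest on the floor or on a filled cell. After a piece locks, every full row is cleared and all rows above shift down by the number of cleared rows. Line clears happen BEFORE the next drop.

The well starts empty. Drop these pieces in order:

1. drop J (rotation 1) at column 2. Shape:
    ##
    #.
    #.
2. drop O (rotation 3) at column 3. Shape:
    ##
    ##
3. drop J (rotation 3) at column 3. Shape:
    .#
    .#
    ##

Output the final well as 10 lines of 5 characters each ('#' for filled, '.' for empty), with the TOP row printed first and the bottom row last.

Answer: .....
.....
....#
....#
...##
...##
...##
..##.
..#..
..#..

Derivation:
Drop 1: J rot1 at col 2 lands with bottom-row=0; cleared 0 line(s) (total 0); column heights now [0 0 3 3 0], max=3
Drop 2: O rot3 at col 3 lands with bottom-row=3; cleared 0 line(s) (total 0); column heights now [0 0 3 5 5], max=5
Drop 3: J rot3 at col 3 lands with bottom-row=5; cleared 0 line(s) (total 0); column heights now [0 0 3 6 8], max=8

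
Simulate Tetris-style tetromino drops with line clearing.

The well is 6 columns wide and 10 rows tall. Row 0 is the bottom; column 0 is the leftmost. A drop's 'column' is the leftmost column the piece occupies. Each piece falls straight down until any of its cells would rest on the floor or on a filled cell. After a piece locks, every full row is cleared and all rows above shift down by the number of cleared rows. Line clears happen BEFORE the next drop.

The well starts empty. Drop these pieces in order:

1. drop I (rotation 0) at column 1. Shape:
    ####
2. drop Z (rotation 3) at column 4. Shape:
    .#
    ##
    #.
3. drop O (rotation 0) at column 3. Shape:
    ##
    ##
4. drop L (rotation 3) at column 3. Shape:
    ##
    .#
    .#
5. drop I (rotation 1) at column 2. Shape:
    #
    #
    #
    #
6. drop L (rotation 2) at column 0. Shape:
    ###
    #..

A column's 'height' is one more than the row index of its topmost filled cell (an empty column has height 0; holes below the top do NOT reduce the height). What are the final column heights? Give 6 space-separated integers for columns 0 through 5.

Answer: 6 6 6 8 8 4

Derivation:
Drop 1: I rot0 at col 1 lands with bottom-row=0; cleared 0 line(s) (total 0); column heights now [0 1 1 1 1 0], max=1
Drop 2: Z rot3 at col 4 lands with bottom-row=1; cleared 0 line(s) (total 0); column heights now [0 1 1 1 3 4], max=4
Drop 3: O rot0 at col 3 lands with bottom-row=3; cleared 0 line(s) (total 0); column heights now [0 1 1 5 5 4], max=5
Drop 4: L rot3 at col 3 lands with bottom-row=5; cleared 0 line(s) (total 0); column heights now [0 1 1 8 8 4], max=8
Drop 5: I rot1 at col 2 lands with bottom-row=1; cleared 0 line(s) (total 0); column heights now [0 1 5 8 8 4], max=8
Drop 6: L rot2 at col 0 lands with bottom-row=4; cleared 0 line(s) (total 0); column heights now [6 6 6 8 8 4], max=8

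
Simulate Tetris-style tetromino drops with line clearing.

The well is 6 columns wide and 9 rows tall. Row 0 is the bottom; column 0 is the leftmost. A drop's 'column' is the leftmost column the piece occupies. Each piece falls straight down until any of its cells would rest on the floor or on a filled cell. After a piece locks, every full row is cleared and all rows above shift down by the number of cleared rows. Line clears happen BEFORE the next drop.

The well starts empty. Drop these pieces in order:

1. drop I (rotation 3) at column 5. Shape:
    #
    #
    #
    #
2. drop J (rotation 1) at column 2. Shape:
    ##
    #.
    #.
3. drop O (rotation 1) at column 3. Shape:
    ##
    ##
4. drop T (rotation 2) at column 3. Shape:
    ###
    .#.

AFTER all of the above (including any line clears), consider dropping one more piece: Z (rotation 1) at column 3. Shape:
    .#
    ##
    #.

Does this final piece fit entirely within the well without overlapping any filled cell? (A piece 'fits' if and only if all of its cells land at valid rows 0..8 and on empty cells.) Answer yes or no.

Drop 1: I rot3 at col 5 lands with bottom-row=0; cleared 0 line(s) (total 0); column heights now [0 0 0 0 0 4], max=4
Drop 2: J rot1 at col 2 lands with bottom-row=0; cleared 0 line(s) (total 0); column heights now [0 0 3 3 0 4], max=4
Drop 3: O rot1 at col 3 lands with bottom-row=3; cleared 0 line(s) (total 0); column heights now [0 0 3 5 5 4], max=5
Drop 4: T rot2 at col 3 lands with bottom-row=5; cleared 0 line(s) (total 0); column heights now [0 0 3 7 7 7], max=7
Test piece Z rot1 at col 3 (width 2): heights before test = [0 0 3 7 7 7]; fits = False

Answer: no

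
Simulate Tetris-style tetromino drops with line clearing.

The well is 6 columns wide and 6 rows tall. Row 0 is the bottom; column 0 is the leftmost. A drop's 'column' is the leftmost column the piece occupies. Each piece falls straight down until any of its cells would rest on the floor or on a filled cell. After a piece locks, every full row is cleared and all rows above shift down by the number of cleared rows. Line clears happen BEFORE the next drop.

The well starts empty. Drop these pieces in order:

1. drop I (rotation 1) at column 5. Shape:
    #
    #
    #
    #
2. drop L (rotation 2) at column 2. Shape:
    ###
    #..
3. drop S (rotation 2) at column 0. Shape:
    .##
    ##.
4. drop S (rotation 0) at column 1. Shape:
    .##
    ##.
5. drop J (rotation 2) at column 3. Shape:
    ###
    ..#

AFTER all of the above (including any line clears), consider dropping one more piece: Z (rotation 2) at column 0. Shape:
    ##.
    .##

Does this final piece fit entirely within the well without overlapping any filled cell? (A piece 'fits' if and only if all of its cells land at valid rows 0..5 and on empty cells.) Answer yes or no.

Drop 1: I rot1 at col 5 lands with bottom-row=0; cleared 0 line(s) (total 0); column heights now [0 0 0 0 0 4], max=4
Drop 2: L rot2 at col 2 lands with bottom-row=0; cleared 0 line(s) (total 0); column heights now [0 0 2 2 2 4], max=4
Drop 3: S rot2 at col 0 lands with bottom-row=1; cleared 1 line(s) (total 1); column heights now [0 2 2 0 0 3], max=3
Drop 4: S rot0 at col 1 lands with bottom-row=2; cleared 0 line(s) (total 1); column heights now [0 3 4 4 0 3], max=4
Drop 5: J rot2 at col 3 lands with bottom-row=3; cleared 0 line(s) (total 1); column heights now [0 3 4 5 5 5], max=5
Test piece Z rot2 at col 0 (width 3): heights before test = [0 3 4 5 5 5]; fits = True

Answer: yes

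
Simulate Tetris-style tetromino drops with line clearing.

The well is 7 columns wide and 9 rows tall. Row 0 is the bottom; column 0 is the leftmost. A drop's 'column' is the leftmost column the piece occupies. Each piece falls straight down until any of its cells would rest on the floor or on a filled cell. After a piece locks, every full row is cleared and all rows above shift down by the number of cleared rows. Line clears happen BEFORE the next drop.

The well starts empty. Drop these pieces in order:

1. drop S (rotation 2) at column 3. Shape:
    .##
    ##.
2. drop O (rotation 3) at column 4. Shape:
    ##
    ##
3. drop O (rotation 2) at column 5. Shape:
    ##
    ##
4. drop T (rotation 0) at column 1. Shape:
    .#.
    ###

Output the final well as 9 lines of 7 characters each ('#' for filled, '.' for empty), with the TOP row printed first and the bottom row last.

Answer: .......
.......
.......
.....##
.....##
....##.
..#.##.
.#####.
...##..

Derivation:
Drop 1: S rot2 at col 3 lands with bottom-row=0; cleared 0 line(s) (total 0); column heights now [0 0 0 1 2 2 0], max=2
Drop 2: O rot3 at col 4 lands with bottom-row=2; cleared 0 line(s) (total 0); column heights now [0 0 0 1 4 4 0], max=4
Drop 3: O rot2 at col 5 lands with bottom-row=4; cleared 0 line(s) (total 0); column heights now [0 0 0 1 4 6 6], max=6
Drop 4: T rot0 at col 1 lands with bottom-row=1; cleared 0 line(s) (total 0); column heights now [0 2 3 2 4 6 6], max=6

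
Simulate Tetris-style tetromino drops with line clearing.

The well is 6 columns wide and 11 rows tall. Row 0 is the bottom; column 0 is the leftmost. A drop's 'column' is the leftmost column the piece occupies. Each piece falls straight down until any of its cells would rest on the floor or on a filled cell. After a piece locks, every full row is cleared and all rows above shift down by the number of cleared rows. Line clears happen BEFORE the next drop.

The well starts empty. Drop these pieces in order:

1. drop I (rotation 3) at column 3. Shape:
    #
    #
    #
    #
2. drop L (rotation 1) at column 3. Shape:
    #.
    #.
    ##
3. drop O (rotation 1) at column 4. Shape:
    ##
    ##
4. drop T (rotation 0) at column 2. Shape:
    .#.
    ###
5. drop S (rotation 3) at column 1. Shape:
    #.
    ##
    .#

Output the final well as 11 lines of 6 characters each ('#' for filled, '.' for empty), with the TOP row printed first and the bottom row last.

Answer: .#....
.##...
..##..
..###.
...###
...###
...##.
...#..
...#..
...#..
...#..

Derivation:
Drop 1: I rot3 at col 3 lands with bottom-row=0; cleared 0 line(s) (total 0); column heights now [0 0 0 4 0 0], max=4
Drop 2: L rot1 at col 3 lands with bottom-row=4; cleared 0 line(s) (total 0); column heights now [0 0 0 7 5 0], max=7
Drop 3: O rot1 at col 4 lands with bottom-row=5; cleared 0 line(s) (total 0); column heights now [0 0 0 7 7 7], max=7
Drop 4: T rot0 at col 2 lands with bottom-row=7; cleared 0 line(s) (total 0); column heights now [0 0 8 9 8 7], max=9
Drop 5: S rot3 at col 1 lands with bottom-row=8; cleared 0 line(s) (total 0); column heights now [0 11 10 9 8 7], max=11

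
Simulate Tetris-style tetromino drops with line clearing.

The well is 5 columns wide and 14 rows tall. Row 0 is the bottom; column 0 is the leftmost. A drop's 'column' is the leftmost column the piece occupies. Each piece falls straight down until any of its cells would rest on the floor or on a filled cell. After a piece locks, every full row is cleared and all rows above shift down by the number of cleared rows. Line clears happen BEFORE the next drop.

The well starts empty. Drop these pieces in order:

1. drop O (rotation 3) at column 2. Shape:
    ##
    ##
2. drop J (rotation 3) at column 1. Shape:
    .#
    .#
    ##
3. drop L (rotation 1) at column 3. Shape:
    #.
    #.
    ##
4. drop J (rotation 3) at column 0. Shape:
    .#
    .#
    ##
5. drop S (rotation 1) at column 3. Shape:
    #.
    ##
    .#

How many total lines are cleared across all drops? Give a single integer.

Answer: 0

Derivation:
Drop 1: O rot3 at col 2 lands with bottom-row=0; cleared 0 line(s) (total 0); column heights now [0 0 2 2 0], max=2
Drop 2: J rot3 at col 1 lands with bottom-row=2; cleared 0 line(s) (total 0); column heights now [0 3 5 2 0], max=5
Drop 3: L rot1 at col 3 lands with bottom-row=2; cleared 0 line(s) (total 0); column heights now [0 3 5 5 3], max=5
Drop 4: J rot3 at col 0 lands with bottom-row=3; cleared 0 line(s) (total 0); column heights now [4 6 5 5 3], max=6
Drop 5: S rot1 at col 3 lands with bottom-row=4; cleared 0 line(s) (total 0); column heights now [4 6 5 7 6], max=7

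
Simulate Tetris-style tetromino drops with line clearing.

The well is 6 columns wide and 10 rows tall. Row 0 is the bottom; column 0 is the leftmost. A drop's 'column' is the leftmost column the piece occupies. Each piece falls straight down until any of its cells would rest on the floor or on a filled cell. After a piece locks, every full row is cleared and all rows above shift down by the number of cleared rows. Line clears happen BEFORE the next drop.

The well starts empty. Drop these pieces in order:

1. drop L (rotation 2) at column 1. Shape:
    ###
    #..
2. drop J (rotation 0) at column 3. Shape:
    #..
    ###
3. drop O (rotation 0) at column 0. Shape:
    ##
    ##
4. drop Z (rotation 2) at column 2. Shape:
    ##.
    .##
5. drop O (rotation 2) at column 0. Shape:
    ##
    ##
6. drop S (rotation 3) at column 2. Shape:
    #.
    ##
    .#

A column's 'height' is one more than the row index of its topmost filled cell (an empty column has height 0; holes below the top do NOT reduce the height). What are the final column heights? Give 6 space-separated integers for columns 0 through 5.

Drop 1: L rot2 at col 1 lands with bottom-row=0; cleared 0 line(s) (total 0); column heights now [0 2 2 2 0 0], max=2
Drop 2: J rot0 at col 3 lands with bottom-row=2; cleared 0 line(s) (total 0); column heights now [0 2 2 4 3 3], max=4
Drop 3: O rot0 at col 0 lands with bottom-row=2; cleared 0 line(s) (total 0); column heights now [4 4 2 4 3 3], max=4
Drop 4: Z rot2 at col 2 lands with bottom-row=4; cleared 0 line(s) (total 0); column heights now [4 4 6 6 5 3], max=6
Drop 5: O rot2 at col 0 lands with bottom-row=4; cleared 0 line(s) (total 0); column heights now [6 6 6 6 5 3], max=6
Drop 6: S rot3 at col 2 lands with bottom-row=6; cleared 0 line(s) (total 0); column heights now [6 6 9 8 5 3], max=9

Answer: 6 6 9 8 5 3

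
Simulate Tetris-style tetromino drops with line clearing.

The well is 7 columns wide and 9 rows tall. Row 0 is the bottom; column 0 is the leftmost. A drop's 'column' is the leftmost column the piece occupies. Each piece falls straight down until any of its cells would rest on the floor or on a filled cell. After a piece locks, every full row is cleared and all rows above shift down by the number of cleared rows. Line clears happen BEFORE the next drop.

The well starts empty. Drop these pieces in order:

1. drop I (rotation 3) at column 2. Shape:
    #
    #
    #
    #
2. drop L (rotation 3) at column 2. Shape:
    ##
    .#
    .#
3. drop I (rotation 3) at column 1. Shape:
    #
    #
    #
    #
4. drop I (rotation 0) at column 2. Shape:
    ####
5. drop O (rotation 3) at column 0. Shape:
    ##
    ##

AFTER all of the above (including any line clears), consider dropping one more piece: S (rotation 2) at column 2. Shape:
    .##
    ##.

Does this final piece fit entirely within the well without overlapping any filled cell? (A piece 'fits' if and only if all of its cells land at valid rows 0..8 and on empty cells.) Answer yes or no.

Answer: yes

Derivation:
Drop 1: I rot3 at col 2 lands with bottom-row=0; cleared 0 line(s) (total 0); column heights now [0 0 4 0 0 0 0], max=4
Drop 2: L rot3 at col 2 lands with bottom-row=2; cleared 0 line(s) (total 0); column heights now [0 0 5 5 0 0 0], max=5
Drop 3: I rot3 at col 1 lands with bottom-row=0; cleared 0 line(s) (total 0); column heights now [0 4 5 5 0 0 0], max=5
Drop 4: I rot0 at col 2 lands with bottom-row=5; cleared 0 line(s) (total 0); column heights now [0 4 6 6 6 6 0], max=6
Drop 5: O rot3 at col 0 lands with bottom-row=4; cleared 0 line(s) (total 0); column heights now [6 6 6 6 6 6 0], max=6
Test piece S rot2 at col 2 (width 3): heights before test = [6 6 6 6 6 6 0]; fits = True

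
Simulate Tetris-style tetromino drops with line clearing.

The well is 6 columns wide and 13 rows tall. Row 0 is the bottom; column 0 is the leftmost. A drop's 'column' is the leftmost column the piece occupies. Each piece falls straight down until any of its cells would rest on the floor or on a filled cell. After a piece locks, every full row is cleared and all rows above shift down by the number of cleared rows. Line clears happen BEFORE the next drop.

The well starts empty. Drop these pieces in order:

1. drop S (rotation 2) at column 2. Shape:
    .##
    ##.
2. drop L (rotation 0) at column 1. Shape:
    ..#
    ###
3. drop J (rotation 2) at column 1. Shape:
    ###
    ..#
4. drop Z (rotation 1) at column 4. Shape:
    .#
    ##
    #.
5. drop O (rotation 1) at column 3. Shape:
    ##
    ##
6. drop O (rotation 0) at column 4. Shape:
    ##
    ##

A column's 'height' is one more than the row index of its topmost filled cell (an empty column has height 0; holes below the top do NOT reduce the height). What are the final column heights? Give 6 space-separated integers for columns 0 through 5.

Drop 1: S rot2 at col 2 lands with bottom-row=0; cleared 0 line(s) (total 0); column heights now [0 0 1 2 2 0], max=2
Drop 2: L rot0 at col 1 lands with bottom-row=2; cleared 0 line(s) (total 0); column heights now [0 3 3 4 2 0], max=4
Drop 3: J rot2 at col 1 lands with bottom-row=4; cleared 0 line(s) (total 0); column heights now [0 6 6 6 2 0], max=6
Drop 4: Z rot1 at col 4 lands with bottom-row=2; cleared 0 line(s) (total 0); column heights now [0 6 6 6 4 5], max=6
Drop 5: O rot1 at col 3 lands with bottom-row=6; cleared 0 line(s) (total 0); column heights now [0 6 6 8 8 5], max=8
Drop 6: O rot0 at col 4 lands with bottom-row=8; cleared 0 line(s) (total 0); column heights now [0 6 6 8 10 10], max=10

Answer: 0 6 6 8 10 10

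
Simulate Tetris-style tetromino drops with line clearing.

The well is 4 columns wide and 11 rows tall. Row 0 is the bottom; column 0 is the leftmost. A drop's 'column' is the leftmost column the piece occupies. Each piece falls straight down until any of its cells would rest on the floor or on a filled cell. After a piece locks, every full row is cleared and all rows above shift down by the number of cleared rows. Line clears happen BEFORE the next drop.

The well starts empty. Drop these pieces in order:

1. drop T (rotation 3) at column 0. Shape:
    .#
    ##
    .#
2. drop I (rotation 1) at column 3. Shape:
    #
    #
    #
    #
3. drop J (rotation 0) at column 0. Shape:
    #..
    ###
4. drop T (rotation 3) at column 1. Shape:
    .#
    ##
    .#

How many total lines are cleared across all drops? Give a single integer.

Answer: 1

Derivation:
Drop 1: T rot3 at col 0 lands with bottom-row=0; cleared 0 line(s) (total 0); column heights now [2 3 0 0], max=3
Drop 2: I rot1 at col 3 lands with bottom-row=0; cleared 0 line(s) (total 0); column heights now [2 3 0 4], max=4
Drop 3: J rot0 at col 0 lands with bottom-row=3; cleared 1 line(s) (total 1); column heights now [4 3 0 3], max=4
Drop 4: T rot3 at col 1 lands with bottom-row=2; cleared 0 line(s) (total 1); column heights now [4 4 5 3], max=5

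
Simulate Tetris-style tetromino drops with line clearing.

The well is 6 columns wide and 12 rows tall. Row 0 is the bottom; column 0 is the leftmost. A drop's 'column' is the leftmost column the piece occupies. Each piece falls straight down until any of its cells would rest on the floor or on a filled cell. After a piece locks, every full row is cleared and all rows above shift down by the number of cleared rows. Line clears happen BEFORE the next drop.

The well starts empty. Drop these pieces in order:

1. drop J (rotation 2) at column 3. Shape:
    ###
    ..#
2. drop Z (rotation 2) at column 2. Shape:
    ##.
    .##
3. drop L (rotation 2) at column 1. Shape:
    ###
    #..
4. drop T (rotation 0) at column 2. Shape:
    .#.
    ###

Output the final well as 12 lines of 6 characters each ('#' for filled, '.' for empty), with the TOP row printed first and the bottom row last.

Answer: ......
......
......
......
......
...#..
..###.
.###..
.###..
...##.
...###
.....#

Derivation:
Drop 1: J rot2 at col 3 lands with bottom-row=0; cleared 0 line(s) (total 0); column heights now [0 0 0 2 2 2], max=2
Drop 2: Z rot2 at col 2 lands with bottom-row=2; cleared 0 line(s) (total 0); column heights now [0 0 4 4 3 2], max=4
Drop 3: L rot2 at col 1 lands with bottom-row=3; cleared 0 line(s) (total 0); column heights now [0 5 5 5 3 2], max=5
Drop 4: T rot0 at col 2 lands with bottom-row=5; cleared 0 line(s) (total 0); column heights now [0 5 6 7 6 2], max=7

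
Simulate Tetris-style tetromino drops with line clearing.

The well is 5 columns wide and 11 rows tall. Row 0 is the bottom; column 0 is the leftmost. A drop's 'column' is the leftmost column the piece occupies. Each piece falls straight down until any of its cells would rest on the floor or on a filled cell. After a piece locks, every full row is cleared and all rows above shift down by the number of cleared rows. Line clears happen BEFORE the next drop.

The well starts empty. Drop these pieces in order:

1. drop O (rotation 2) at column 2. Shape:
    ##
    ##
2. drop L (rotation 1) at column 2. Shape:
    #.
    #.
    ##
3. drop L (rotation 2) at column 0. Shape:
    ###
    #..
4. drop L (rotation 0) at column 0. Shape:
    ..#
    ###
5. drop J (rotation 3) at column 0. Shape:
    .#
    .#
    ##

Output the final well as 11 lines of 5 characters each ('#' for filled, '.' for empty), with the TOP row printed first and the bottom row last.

Drop 1: O rot2 at col 2 lands with bottom-row=0; cleared 0 line(s) (total 0); column heights now [0 0 2 2 0], max=2
Drop 2: L rot1 at col 2 lands with bottom-row=2; cleared 0 line(s) (total 0); column heights now [0 0 5 3 0], max=5
Drop 3: L rot2 at col 0 lands with bottom-row=4; cleared 0 line(s) (total 0); column heights now [6 6 6 3 0], max=6
Drop 4: L rot0 at col 0 lands with bottom-row=6; cleared 0 line(s) (total 0); column heights now [7 7 8 3 0], max=8
Drop 5: J rot3 at col 0 lands with bottom-row=7; cleared 0 line(s) (total 0); column heights now [8 10 8 3 0], max=10

Answer: .....
.#...
.#...
###..
###..
###..
#.#..
..#..
..##.
..##.
..##.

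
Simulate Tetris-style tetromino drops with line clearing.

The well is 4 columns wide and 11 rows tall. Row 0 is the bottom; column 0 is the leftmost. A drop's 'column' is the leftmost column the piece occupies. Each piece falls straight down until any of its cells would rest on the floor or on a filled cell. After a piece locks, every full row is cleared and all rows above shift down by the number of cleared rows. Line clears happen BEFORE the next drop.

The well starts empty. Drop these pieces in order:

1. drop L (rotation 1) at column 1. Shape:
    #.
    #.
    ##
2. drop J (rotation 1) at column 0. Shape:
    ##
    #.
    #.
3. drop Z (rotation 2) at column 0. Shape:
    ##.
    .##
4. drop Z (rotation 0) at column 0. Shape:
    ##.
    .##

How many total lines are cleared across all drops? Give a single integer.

Answer: 0

Derivation:
Drop 1: L rot1 at col 1 lands with bottom-row=0; cleared 0 line(s) (total 0); column heights now [0 3 1 0], max=3
Drop 2: J rot1 at col 0 lands with bottom-row=1; cleared 0 line(s) (total 0); column heights now [4 4 1 0], max=4
Drop 3: Z rot2 at col 0 lands with bottom-row=4; cleared 0 line(s) (total 0); column heights now [6 6 5 0], max=6
Drop 4: Z rot0 at col 0 lands with bottom-row=6; cleared 0 line(s) (total 0); column heights now [8 8 7 0], max=8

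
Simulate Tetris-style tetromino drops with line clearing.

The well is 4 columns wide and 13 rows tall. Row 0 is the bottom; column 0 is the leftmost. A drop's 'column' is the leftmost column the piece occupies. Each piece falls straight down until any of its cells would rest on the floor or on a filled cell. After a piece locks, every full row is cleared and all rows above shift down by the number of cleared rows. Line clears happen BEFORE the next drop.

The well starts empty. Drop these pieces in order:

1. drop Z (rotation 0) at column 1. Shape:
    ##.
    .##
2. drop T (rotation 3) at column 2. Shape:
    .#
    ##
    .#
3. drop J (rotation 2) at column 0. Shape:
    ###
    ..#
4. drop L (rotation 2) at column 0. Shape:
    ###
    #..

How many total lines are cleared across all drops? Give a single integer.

Answer: 0

Derivation:
Drop 1: Z rot0 at col 1 lands with bottom-row=0; cleared 0 line(s) (total 0); column heights now [0 2 2 1], max=2
Drop 2: T rot3 at col 2 lands with bottom-row=1; cleared 0 line(s) (total 0); column heights now [0 2 3 4], max=4
Drop 3: J rot2 at col 0 lands with bottom-row=3; cleared 0 line(s) (total 0); column heights now [5 5 5 4], max=5
Drop 4: L rot2 at col 0 lands with bottom-row=5; cleared 0 line(s) (total 0); column heights now [7 7 7 4], max=7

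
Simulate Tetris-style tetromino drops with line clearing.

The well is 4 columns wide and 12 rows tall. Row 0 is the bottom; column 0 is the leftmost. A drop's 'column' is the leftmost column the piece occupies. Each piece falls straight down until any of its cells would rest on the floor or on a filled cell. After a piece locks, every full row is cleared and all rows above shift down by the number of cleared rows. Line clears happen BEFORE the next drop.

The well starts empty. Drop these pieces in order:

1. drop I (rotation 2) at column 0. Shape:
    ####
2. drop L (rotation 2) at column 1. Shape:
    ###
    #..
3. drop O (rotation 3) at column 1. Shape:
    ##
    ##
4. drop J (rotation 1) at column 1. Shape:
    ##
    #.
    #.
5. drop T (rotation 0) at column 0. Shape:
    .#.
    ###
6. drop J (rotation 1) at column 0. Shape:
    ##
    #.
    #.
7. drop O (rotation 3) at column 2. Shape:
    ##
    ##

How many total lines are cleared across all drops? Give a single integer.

Drop 1: I rot2 at col 0 lands with bottom-row=0; cleared 1 line(s) (total 1); column heights now [0 0 0 0], max=0
Drop 2: L rot2 at col 1 lands with bottom-row=0; cleared 0 line(s) (total 1); column heights now [0 2 2 2], max=2
Drop 3: O rot3 at col 1 lands with bottom-row=2; cleared 0 line(s) (total 1); column heights now [0 4 4 2], max=4
Drop 4: J rot1 at col 1 lands with bottom-row=4; cleared 0 line(s) (total 1); column heights now [0 7 7 2], max=7
Drop 5: T rot0 at col 0 lands with bottom-row=7; cleared 0 line(s) (total 1); column heights now [8 9 8 2], max=9
Drop 6: J rot1 at col 0 lands with bottom-row=8; cleared 0 line(s) (total 1); column heights now [11 11 8 2], max=11
Drop 7: O rot3 at col 2 lands with bottom-row=8; cleared 1 line(s) (total 2); column heights now [10 10 9 9], max=10

Answer: 2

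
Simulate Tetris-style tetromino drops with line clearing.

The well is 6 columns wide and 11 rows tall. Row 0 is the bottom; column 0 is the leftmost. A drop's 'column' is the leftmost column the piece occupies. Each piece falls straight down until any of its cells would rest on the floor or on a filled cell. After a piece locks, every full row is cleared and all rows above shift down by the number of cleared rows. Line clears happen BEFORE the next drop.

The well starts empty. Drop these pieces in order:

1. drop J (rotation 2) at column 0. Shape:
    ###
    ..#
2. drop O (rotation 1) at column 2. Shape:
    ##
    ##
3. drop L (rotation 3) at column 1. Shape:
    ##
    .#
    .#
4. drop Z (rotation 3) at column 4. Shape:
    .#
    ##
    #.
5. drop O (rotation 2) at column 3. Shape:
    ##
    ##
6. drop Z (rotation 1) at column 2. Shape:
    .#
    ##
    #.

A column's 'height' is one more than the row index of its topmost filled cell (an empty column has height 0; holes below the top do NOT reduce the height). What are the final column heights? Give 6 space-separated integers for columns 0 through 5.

Drop 1: J rot2 at col 0 lands with bottom-row=0; cleared 0 line(s) (total 0); column heights now [2 2 2 0 0 0], max=2
Drop 2: O rot1 at col 2 lands with bottom-row=2; cleared 0 line(s) (total 0); column heights now [2 2 4 4 0 0], max=4
Drop 3: L rot3 at col 1 lands with bottom-row=4; cleared 0 line(s) (total 0); column heights now [2 7 7 4 0 0], max=7
Drop 4: Z rot3 at col 4 lands with bottom-row=0; cleared 0 line(s) (total 0); column heights now [2 7 7 4 2 3], max=7
Drop 5: O rot2 at col 3 lands with bottom-row=4; cleared 0 line(s) (total 0); column heights now [2 7 7 6 6 3], max=7
Drop 6: Z rot1 at col 2 lands with bottom-row=7; cleared 0 line(s) (total 0); column heights now [2 7 9 10 6 3], max=10

Answer: 2 7 9 10 6 3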